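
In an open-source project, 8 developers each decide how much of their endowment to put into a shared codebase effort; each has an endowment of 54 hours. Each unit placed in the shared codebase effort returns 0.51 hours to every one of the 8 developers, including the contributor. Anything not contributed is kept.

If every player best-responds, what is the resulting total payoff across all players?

432.00 hours

The private return per contributed unit is 0.51 < 1, so contributing 0 is dominant for every player. At the Nash equilibrium everyone keeps their 54, and the group total is 8 × 54 = 432.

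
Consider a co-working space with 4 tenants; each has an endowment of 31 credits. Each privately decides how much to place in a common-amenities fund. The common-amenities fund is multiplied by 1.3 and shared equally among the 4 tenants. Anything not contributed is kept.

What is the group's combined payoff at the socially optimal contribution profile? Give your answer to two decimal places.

161.20 credits

Each contributed unit returns 1.300 to the group as a whole (0.3250 to each of 4 players), which exceeds 1, so the social optimum is full contribution: group total = 1.300 × 124 = 161.20.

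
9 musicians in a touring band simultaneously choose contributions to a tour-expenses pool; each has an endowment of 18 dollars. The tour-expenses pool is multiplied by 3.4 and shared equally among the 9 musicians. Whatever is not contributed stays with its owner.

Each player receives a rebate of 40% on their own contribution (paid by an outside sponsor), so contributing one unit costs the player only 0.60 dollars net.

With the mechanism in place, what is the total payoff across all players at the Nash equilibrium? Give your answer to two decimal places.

162.00 dollars

Even with the mechanism, each unit contributed returns only (3.4/9) / 0.60 = 0.6296 per unit of net cost, so contributing nothing is still dominant.
At the Nash equilibrium no one contributes; group total payoff = 9 × 18 = 162.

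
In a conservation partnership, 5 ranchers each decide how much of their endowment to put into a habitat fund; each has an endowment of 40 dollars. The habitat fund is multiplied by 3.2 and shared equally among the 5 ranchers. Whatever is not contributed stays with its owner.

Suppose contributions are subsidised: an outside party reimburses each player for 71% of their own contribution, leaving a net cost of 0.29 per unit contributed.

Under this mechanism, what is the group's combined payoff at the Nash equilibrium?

With the mechanism, a contributed unit returns (3.2/5) / 0.29 = 2.2069 per unit of net cost to the contributor — now above 1 — so contributing fully is weakly dominant for every player.
So the Nash equilibrium is full contribution by all 5; the group earns 5 × (40 × 0.71 + 3.2 × 40) = 782.00.

782.00 dollars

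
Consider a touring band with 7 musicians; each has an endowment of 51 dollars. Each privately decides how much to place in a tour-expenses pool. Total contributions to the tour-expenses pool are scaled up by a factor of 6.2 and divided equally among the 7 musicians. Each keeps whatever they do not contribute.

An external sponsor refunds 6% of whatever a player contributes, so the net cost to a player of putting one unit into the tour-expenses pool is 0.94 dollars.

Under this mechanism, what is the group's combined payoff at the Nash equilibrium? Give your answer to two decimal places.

With the mechanism, a contributed unit returns (6.2/7) / 0.94 = 0.9422 per unit of net cost — still below 1 — so contributing 0 remains dominant for every player.
At the Nash equilibrium no one contributes; group total payoff = 7 × 51 = 357.

357.00 dollars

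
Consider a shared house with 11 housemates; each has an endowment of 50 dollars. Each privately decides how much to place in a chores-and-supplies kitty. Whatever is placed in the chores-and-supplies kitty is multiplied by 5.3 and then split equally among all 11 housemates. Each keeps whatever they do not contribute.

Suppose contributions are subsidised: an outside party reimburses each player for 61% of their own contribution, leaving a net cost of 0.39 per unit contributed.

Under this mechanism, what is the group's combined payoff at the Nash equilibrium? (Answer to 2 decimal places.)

Under the mechanism each unit contributed yields (5.3/11) / 0.39 = 1.2354 back to its contributor per unit of net cost, which exceeds 1, making full contribution the dominant choice for everyone.
So the Nash equilibrium is full contribution by all 11; the group earns 11 × (50 × 0.61 + 5.3 × 50) = 3250.50.

3250.50 dollars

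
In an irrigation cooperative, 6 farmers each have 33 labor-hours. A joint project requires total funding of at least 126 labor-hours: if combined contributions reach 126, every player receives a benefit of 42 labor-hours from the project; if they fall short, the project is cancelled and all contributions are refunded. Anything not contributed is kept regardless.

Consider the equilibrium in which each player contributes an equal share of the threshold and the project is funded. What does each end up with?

Equal share of the threshold: 126/6 = 21.
At this profile no one gains by cutting their contribution: any cut drops the total below 126, the project is cancelled, contributions are refunded, and the deviator ends with 33, which is less than 33 − 21 + 42 = 54. Contributing more than 21 just wastes the excess. So contributing exactly 21 is a best response.
Each player's payoff: 33 − 21 + 42 = 54.

54 labor-hours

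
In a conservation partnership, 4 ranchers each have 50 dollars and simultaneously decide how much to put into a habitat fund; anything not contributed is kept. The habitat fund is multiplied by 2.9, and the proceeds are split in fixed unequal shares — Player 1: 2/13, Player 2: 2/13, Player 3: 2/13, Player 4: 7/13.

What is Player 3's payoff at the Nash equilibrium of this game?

For player j, contributing a unit is worthwhile iff 2.9 × (j's share) ≥ 1, i.e. iff j's share is at least 0.3448.
Only Player 4 (7/13) clears that bar, contributing 50; the remaining 3 contribute 0. Total contributed: 50.
Player 3 keeps 50 and receives 2.9 × 50 × 2/13 = 22.31 from the habitat fund, for a payoff of 72.31.

72.31 dollars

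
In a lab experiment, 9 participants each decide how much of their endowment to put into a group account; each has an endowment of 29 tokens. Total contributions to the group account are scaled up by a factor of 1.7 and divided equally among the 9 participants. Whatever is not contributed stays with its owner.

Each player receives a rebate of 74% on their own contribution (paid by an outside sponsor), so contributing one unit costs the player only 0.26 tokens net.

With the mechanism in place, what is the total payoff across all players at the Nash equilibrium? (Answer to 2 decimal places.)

Even with the mechanism, each unit contributed returns only (1.7/9) / 0.26 = 0.7265 per unit of net cost, so contributing nothing is still dominant.
At the Nash equilibrium no one contributes; group total payoff = 9 × 29 = 261.

261.00 tokens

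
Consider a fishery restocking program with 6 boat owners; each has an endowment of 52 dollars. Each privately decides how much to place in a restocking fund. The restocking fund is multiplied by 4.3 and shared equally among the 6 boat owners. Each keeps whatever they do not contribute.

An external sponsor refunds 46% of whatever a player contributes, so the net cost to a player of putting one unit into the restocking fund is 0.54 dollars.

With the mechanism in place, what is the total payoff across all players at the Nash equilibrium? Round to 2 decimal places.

Under the mechanism each unit contributed yields (4.3/6) / 0.54 = 1.3272 back to its contributor per unit of net cost, which exceeds 1, making full contribution the dominant choice for everyone.
At the Nash equilibrium everyone contributes 52. Group total payoff = 6 × (52 × 0.46 + 4.3 × 52) = 1485.12.

1485.12 dollars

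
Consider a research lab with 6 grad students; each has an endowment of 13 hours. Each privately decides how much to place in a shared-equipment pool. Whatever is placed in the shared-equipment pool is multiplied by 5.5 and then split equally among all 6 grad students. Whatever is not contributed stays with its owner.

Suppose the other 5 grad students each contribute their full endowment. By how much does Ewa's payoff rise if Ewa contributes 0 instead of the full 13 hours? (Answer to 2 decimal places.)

1.08 hours

Switching from a contribution of 13 to 0 lets Ewa keep an extra 13 hours, but lowers the shared-equipment pool by 13, which costs Ewa their own share of that drop: 5.5/6 × 13 = 11.92.
Net gain = 13 − 11.92 = 1.08. The private return per contributed unit (0.9167) is below 1, so free-riding is indeed the best response regardless of what the others do.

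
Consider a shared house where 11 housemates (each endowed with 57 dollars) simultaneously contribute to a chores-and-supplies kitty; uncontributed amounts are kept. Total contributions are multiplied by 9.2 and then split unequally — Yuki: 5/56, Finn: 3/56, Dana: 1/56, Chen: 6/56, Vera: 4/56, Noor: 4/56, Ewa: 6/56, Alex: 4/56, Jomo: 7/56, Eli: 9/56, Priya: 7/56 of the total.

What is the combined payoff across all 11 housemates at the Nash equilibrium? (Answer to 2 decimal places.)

For player j, contributing a unit is worthwhile iff 9.2 × (j's share) ≥ 1, i.e. iff j's share is at least 0.1087.
Jomo, Eli and Priya are above the threshold, contributing 57 each; the remaining 8 contribute 0. Total contributed: 171.
The chores-and-supplies kitty pays out 9.2 × 171 = 1573.20 in total (split across the unequal shares, but the aggregate is all that matters for the group sum).
The 8 free-riders keep 57 each, adding 456. Group total = 456 + 1573.20 = 2029.20.

2029.20 dollars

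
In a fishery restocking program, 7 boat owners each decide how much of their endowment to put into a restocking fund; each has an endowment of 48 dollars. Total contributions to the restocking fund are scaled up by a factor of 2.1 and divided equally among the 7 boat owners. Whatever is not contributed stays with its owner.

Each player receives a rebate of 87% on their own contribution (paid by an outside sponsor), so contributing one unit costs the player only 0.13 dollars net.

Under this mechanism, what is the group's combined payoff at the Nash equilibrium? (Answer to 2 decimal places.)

Under the mechanism each unit contributed yields (2.1/7) / 0.13 = 2.3077 back to its contributor per unit of net cost, which exceeds 1, making full contribution the dominant choice for everyone.
So the Nash equilibrium is full contribution by all 7; the group earns 7 × (48 × 0.87 + 2.1 × 48) = 997.92.

997.92 dollars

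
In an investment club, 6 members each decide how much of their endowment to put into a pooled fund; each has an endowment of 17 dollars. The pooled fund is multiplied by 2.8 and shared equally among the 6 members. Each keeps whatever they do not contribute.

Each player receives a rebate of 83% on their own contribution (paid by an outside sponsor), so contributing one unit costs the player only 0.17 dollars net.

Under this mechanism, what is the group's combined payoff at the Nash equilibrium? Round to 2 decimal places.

370.26 dollars

The effective private return per unit is now (2.8/6) / 0.17 = 2.7451 > 1, so every player's dominant strategy flips to full contribution.
So the Nash equilibrium is full contribution by all 6; the group earns 6 × (17 × 0.83 + 2.8 × 17) = 370.26.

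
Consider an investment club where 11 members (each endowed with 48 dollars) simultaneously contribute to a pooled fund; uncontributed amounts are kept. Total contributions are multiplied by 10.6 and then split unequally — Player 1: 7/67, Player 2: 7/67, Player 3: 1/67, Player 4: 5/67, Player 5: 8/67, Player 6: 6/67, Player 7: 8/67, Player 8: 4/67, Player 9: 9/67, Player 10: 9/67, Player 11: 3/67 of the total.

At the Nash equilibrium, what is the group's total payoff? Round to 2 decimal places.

3292.80 dollars

Each unit j contributes comes back to j as 10.6 × (j's share), so j prefers to contribute only if that share exceeds 1/10.6 = 0.0943; otherwise keeping the unit dominates.
Player 1, Player 2, Player 5, Player 7, Player 9 and Player 10 are above the threshold, contributing 48 each; the remaining 5 contribute 0. Total contributed: 288.
The pooled fund pays out 10.6 × 288 = 3052.80 in total (split across the unequal shares, but the aggregate is all that matters for the group sum).
The 5 free-riders keep 48 each, adding 240. Group total = 240 + 3052.80 = 3292.80.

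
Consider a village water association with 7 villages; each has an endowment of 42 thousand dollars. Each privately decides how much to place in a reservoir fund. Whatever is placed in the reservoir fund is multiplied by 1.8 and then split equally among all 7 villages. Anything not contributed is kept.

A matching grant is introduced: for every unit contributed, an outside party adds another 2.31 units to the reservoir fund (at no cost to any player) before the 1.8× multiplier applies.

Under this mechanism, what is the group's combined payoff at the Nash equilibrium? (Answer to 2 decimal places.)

294.00 thousand dollars

Even with the mechanism, each unit contributed returns only 1.8 × 3.31 / 7 = 0.8511 per unit of net cost, so contributing nothing is still dominant.
At the Nash equilibrium no one contributes; group total payoff = 7 × 42 = 294.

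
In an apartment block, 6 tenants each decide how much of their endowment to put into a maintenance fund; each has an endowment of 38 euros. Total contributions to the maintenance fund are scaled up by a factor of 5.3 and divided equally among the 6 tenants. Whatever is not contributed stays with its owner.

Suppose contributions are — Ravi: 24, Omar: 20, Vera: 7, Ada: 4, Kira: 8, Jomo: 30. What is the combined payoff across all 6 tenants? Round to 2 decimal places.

Total contributed: 24 + 20 + 7 + 4 + 8 + 30 = 93; total kept: 6 × 38 − 93 = 135.
The maintenance fund pays out 5.3 × 93 = 492.90 in aggregate.
Group total = 135 + 492.90 = 627.90.

627.90 euros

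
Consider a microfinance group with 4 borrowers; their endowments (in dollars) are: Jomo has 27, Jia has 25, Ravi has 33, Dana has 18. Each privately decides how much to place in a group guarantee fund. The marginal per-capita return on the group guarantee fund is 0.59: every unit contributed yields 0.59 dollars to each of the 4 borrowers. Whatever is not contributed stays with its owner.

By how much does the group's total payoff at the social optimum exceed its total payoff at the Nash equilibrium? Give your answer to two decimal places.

140.08 dollars

The private return per contributed unit is 0.59 < 1 for everyone, so the Nash equilibrium is zero contribution and the group total is Σ E_j = 27 + 25 + 33 + 18 = 103.
Each contributed unit returns 2.360 to the group, so the social optimum is full contribution by everyone: group total = 2.360 × 103 = 243.08.
Efficiency loss = (2.360 − 1) × 103 = 140.08.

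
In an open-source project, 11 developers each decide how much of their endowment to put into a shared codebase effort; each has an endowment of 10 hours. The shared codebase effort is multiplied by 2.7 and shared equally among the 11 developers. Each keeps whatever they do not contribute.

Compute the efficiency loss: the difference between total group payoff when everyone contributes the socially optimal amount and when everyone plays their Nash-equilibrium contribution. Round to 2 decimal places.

Each contributed unit returns 2.7/11 = 0.2455 to its contributor — below 1 — so contributing 0 is dominant for every player. At the Nash equilibrium everyone keeps their 10, and the group total is 11 × 10 = 110.
Each contributed unit returns 2.700 to the group as a whole (0.2455 to each of 11 players), which exceeds 1, so the social optimum is full contribution: group total = 2.700 × 110 = 297.00.
Efficiency loss = 297.00 − 110 = 187.00.

187.00 hours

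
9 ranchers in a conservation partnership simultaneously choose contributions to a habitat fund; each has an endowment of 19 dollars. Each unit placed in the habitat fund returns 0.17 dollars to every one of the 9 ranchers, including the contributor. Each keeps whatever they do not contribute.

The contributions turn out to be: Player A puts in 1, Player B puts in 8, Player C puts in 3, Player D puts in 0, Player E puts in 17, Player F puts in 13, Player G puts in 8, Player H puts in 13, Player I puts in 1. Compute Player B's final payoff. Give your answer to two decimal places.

Total contributed: 1 + 8 + 3 + 0 + 17 + 13 + 8 + 13 + 1 = 64.
Each receives 0.17 × 64 = 10.88 from the habitat fund.
Player B keeps 19 − 8 = 11, so Player B's payoff is 11 + 10.88 = 21.88.

21.88 dollars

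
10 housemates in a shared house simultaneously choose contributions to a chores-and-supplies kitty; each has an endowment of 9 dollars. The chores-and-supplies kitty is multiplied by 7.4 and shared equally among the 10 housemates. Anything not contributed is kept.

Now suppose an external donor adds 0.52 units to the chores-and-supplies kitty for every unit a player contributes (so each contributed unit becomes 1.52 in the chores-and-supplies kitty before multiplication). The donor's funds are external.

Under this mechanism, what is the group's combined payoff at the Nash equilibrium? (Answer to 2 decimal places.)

The effective private return per unit is now 7.4 × 1.52 / 10 = 1.1248 > 1, so every player's dominant strategy flips to full contribution.
At the Nash equilibrium everyone contributes 9. Group total payoff = 7.4 × 1.52 × 90 = 1012.32.

1012.32 dollars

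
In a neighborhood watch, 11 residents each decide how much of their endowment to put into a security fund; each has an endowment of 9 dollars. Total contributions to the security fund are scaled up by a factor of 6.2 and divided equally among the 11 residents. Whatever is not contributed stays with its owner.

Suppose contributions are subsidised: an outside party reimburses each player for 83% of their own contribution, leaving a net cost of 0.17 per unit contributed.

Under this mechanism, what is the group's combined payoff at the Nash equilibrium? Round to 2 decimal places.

Under the mechanism each unit contributed yields (6.2/11) / 0.17 = 3.3155 back to its contributor per unit of net cost, which exceeds 1, making full contribution the dominant choice for everyone.
At the Nash equilibrium everyone contributes 9. Group total payoff = 11 × (9 × 0.83 + 6.2 × 9) = 695.97.

695.97 dollars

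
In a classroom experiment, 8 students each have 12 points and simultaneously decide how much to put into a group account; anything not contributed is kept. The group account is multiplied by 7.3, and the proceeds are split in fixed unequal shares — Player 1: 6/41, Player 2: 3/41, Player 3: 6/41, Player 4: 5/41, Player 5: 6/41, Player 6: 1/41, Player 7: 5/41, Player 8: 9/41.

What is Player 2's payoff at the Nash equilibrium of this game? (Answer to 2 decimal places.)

37.64 points

Player j's private return per contributed unit is 7.3 × (j's share). Contributing is weakly dominant for j when that share is at least 1/7.3 = 0.1370, and contributing 0 is dominant otherwise.
Player 1, Player 3, Player 5 and Player 8 clear that bar, contributing 12 each; the remaining 4 contribute 0. Total contributed: 48.
Player 2 keeps 12 and receives 7.3 × 48 × 3/41 = 25.64 from the group account, for a payoff of 37.64.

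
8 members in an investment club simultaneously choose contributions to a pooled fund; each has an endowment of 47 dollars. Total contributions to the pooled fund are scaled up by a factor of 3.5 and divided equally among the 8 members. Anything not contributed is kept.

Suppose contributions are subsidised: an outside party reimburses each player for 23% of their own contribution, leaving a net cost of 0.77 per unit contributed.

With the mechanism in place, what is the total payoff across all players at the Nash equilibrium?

With the mechanism, a contributed unit returns (3.5/8) / 0.77 = 0.5682 per unit of net cost — still below 1 — so contributing 0 remains dominant for every player.
At the Nash equilibrium no one contributes; group total payoff = 8 × 47 = 376.

376.00 dollars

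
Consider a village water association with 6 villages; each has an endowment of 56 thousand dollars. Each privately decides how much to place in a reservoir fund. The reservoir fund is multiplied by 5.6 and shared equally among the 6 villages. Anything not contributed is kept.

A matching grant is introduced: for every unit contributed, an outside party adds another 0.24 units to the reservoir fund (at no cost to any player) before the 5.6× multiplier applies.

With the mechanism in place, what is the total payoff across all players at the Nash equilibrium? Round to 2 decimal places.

2333.18 thousand dollars

With the mechanism, a contributed unit returns 5.6 × 1.24 / 6 = 1.1573 per unit of net cost to the contributor — now above 1 — so contributing fully is weakly dominant for every player.
At the Nash equilibrium everyone contributes 56. Group total payoff = 5.6 × 1.24 × 336 = 2333.18.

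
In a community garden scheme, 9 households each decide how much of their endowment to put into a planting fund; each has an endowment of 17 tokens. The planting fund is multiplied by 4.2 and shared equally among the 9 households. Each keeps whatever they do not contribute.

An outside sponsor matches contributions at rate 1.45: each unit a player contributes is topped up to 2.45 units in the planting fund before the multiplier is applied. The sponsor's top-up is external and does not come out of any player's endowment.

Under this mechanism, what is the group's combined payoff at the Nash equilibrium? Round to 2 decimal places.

The effective private return per unit is now 4.2 × 2.45 / 9 = 1.1433 > 1, so every player's dominant strategy flips to full contribution.
So the Nash equilibrium is full contribution by all 9; the group earns 4.2 × 2.45 × 153 = 1574.37.

1574.37 tokens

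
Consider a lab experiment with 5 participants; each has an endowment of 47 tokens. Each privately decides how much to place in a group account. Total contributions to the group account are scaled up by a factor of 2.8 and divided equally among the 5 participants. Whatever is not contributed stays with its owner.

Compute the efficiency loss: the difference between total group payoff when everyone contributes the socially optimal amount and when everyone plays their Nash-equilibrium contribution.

423.00 tokens

Each contributed unit returns 2.8/5 = 0.5600 to its contributor — below 1 — so contributing 0 is dominant for every player. At the Nash equilibrium everyone keeps their 47, and the group total is 5 × 47 = 235.
Each contributed unit returns 2.800 to the group as a whole (0.5600 to each of 5 players), which exceeds 1, so the social optimum is full contribution: group total = 2.800 × 235 = 658.00.
Efficiency loss = 658.00 − 235 = 423.00.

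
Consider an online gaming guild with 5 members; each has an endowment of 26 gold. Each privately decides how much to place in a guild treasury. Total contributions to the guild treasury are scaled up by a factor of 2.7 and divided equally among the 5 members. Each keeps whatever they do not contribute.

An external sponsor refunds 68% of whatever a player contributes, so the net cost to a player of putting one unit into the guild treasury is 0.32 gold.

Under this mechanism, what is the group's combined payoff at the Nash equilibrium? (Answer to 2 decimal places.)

Under the mechanism each unit contributed yields (2.7/5) / 0.32 = 1.6875 back to its contributor per unit of net cost, which exceeds 1, making full contribution the dominant choice for everyone.
At the Nash equilibrium everyone contributes 26. Group total payoff = 5 × (26 × 0.68 + 2.7 × 26) = 439.40.

439.40 gold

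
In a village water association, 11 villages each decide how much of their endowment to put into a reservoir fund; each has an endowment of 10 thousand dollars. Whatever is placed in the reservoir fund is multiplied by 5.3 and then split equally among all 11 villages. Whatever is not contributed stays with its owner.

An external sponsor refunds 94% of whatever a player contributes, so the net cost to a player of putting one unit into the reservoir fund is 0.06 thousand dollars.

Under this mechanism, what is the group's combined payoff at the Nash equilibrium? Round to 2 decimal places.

686.40 thousand dollars

The effective private return per unit is now (5.3/11) / 0.06 = 8.0303 > 1, so every player's dominant strategy flips to full contribution.
So the Nash equilibrium is full contribution by all 11; the group earns 11 × (10 × 0.94 + 5.3 × 10) = 686.40.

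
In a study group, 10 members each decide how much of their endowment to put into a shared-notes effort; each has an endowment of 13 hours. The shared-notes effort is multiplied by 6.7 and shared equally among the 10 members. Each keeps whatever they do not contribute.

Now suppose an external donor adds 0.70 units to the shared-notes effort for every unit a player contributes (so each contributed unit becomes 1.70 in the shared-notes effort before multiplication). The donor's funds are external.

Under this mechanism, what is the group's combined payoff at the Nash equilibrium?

Under the mechanism each unit contributed yields 6.7 × 1.70 / 10 = 1.1390 back to its contributor per unit of net cost, which exceeds 1, making full contribution the dominant choice for everyone.
So the Nash equilibrium is full contribution by all 10; the group earns 6.7 × 1.70 × 130 = 1480.70.

1480.70 hours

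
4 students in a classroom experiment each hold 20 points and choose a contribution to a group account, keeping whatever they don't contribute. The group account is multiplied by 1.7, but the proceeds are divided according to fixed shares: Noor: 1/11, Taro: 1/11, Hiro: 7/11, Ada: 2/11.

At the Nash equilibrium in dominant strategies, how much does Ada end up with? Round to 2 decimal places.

26.18 points

Player j's private return per contributed unit is 1.7 × (j's share). Contributing is weakly dominant for j when that share is at least 1/1.7 = 0.5882, and contributing 0 is dominant otherwise.
Hiro alone (share 7/11) is above the threshold, contributing 20; the remaining 3 contribute 0. Total contributed: 20.
Ada keeps 20 and receives 1.7 × 20 × 2/11 = 6.18 from the group account, for a payoff of 26.18.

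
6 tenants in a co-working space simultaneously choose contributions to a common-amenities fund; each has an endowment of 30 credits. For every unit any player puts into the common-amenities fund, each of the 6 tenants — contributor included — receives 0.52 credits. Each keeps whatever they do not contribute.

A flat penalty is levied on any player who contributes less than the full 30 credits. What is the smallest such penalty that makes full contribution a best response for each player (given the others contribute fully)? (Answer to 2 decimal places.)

14.40 credits

Given the others contribute fully, the best deviation is to contribute 0 (any partial contribution still incurs the fine and gives up units whose private return 0.52 is below 1).
Deviating from 30 to 0 saves 30 credits but forfeits the deviator's share of the drop in the common-amenities fund: 0.52 × 30 = 15.60.
So the deviation gain is 30 − 15.60 = 14.40, and the fine must be at least 14.40 credits to wipe it out.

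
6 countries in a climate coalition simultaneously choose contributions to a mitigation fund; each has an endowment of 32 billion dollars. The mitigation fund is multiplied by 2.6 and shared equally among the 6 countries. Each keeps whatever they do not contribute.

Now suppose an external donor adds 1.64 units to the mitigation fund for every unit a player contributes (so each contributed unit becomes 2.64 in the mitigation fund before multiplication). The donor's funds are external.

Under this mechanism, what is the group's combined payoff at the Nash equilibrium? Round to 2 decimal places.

The effective private return per unit is now 2.6 × 2.64 / 6 = 1.1440 > 1, so every player's dominant strategy flips to full contribution.
At the Nash equilibrium everyone contributes 32. Group total payoff = 2.6 × 2.64 × 192 = 1317.89.

1317.89 billion dollars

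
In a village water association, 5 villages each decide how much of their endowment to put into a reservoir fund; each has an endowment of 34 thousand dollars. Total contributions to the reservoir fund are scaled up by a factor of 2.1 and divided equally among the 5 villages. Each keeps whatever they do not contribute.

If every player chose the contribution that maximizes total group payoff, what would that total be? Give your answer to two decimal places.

Each contributed unit returns 2.100 to the group as a whole (0.4200 to each of 5 players), which exceeds 1, so the social optimum is full contribution: group total = 2.100 × 170 = 357.00.

357.00 thousand dollars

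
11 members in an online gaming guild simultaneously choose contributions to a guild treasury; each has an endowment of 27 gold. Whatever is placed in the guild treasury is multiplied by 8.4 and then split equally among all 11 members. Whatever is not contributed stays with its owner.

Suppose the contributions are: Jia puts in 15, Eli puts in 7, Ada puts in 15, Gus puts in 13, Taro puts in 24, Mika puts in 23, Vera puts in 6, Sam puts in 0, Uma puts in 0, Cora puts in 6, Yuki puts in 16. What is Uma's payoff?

Total contributed: 15 + 7 + 15 + 13 + 24 + 23 + 6 + 0 + 0 + 6 + 16 = 125.
Each receives 8.4 × 125 / 11 = 95.45 from the guild treasury.
Uma keeps 27 − 0 = 27, so Uma's payoff is 27 + 95.45 = 122.45.

122.45 gold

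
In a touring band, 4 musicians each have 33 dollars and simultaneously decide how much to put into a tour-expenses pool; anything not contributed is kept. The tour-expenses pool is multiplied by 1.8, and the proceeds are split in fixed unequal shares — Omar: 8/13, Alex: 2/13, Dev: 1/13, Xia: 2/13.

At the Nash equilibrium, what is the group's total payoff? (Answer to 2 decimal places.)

158.40 dollars

A player with share s gets back 1.8·s per unit contributed, so full contribution is dominant for anyone with s > 1/1.8 = 0.5556 and zero contribution is dominant for anyone below.
The only share above 0.5556 is Omar's 8/13, contributing 33; the remaining 3 contribute 0. Total contributed: 33.
The tour-expenses pool pays out 1.8 × 33 = 59.40 in total (split across the unequal shares, but the aggregate is all that matters for the group sum).
The 3 free-riders keep 33 each, adding 99. Group total = 99 + 59.40 = 158.40.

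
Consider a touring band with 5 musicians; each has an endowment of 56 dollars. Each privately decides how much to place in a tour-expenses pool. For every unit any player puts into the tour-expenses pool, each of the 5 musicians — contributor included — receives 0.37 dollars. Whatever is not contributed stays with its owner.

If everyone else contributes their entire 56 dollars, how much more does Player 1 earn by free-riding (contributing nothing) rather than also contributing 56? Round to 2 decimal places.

35.28 dollars

Switching from a contribution of 56 to 0 lets Player 1 keep an extra 56 dollars, but lowers the tour-expenses pool by 56, which costs Player 1 their own share of that drop: 0.37 × 56 = 20.72.
Net gain = 56 − 20.72 = 35.28. The private return per contributed unit (0.37) is below 1, so free-riding is indeed the best response regardless of what the others do.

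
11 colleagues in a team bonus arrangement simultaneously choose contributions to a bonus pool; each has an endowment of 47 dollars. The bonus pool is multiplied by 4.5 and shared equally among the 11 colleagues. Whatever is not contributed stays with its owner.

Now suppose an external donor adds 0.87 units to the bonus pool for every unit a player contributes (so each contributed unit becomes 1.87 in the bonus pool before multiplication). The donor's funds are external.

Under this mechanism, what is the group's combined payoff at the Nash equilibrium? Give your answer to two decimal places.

Even with the mechanism, each unit contributed returns only 4.5 × 1.87 / 11 = 0.7650 per unit of net cost, so contributing nothing is still dominant.
Everyone keeps their endowment and the group total is 11 × 47 = 517.

517.00 dollars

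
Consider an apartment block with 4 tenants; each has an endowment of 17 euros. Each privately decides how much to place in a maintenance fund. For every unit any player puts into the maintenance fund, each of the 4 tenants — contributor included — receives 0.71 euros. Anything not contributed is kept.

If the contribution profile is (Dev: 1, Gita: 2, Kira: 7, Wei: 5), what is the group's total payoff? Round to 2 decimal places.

Total contributed: 1 + 2 + 7 + 5 = 15; total kept: 4 × 17 − 15 = 53.
The maintenance fund pays out 0.71 × 4 × 15 = 42.60 in aggregate.
Group total = 53 + 42.60 = 95.60.

95.60 euros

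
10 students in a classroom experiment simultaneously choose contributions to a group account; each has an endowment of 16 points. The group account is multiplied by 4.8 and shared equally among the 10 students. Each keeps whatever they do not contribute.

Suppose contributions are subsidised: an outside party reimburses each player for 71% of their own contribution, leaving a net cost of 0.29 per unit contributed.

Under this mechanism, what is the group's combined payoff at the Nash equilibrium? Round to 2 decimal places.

881.60 points

Under the mechanism each unit contributed yields (4.8/10) / 0.29 = 1.6552 back to its contributor per unit of net cost, which exceeds 1, making full contribution the dominant choice for everyone.
So the Nash equilibrium is full contribution by all 10; the group earns 10 × (16 × 0.71 + 4.8 × 16) = 881.60.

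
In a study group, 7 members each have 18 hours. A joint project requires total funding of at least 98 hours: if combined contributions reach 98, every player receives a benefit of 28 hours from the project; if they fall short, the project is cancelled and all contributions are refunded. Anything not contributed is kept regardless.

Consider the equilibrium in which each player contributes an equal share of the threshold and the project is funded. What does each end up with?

32 hours

Equal share of the threshold: 98/7 = 14.
At this profile no one gains by cutting their contribution: any cut drops the total below 98, the project is cancelled, contributions are refunded, and the deviator ends with 18, which is less than 18 − 14 + 28 = 32. Contributing more than 14 just wastes the excess. So contributing exactly 14 is a best response.
Each player's payoff: 18 − 14 + 28 = 32.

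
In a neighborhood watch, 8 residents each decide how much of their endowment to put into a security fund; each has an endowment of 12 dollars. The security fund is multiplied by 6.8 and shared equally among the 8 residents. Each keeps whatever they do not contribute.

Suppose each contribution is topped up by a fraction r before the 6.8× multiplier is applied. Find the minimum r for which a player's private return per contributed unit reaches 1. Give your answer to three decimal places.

0.176

With matching at rate r, one contributed unit becomes (1 + r) in the security fund and returns 6.8 × (1 + r) / 8 to the contributor.
Setting this equal to 1: 1 + r = 8/6.8 = 1.1765.
So the minimum matching rate is r = 1.1765 − 1 = 0.176.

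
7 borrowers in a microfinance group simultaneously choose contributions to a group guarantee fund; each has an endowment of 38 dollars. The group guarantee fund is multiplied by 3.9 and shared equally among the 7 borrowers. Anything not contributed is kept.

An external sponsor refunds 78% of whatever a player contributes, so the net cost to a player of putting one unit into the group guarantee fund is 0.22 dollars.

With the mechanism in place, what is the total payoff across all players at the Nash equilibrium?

Under the mechanism each unit contributed yields (3.9/7) / 0.22 = 2.5325 back to its contributor per unit of net cost, which exceeds 1, making full contribution the dominant choice for everyone.
At the Nash equilibrium everyone contributes 38. Group total payoff = 7 × (38 × 0.78 + 3.9 × 38) = 1244.88.

1244.88 dollars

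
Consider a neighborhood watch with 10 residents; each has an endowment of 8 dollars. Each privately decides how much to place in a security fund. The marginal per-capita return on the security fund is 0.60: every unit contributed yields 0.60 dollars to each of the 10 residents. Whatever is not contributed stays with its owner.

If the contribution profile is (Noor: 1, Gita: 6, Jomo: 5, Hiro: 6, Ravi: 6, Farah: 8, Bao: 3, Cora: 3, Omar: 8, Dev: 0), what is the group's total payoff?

310.00 dollars

Total contributed: 1 + 6 + 5 + 6 + 6 + 8 + 3 + 3 + 8 + 0 = 46; total kept: 10 × 8 − 46 = 34.
The security fund pays out 0.60 × 10 × 46 = 276.00 in aggregate.
Group total = 34 + 276.00 = 310.00.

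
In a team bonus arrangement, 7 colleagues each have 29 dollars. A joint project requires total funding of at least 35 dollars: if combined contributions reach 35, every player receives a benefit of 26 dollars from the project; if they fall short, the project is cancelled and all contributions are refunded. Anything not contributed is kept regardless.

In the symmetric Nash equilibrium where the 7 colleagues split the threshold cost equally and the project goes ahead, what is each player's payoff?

50 dollars

Equal share of the threshold: 35/7 = 5.
At this profile no one gains by cutting their contribution: any cut drops the total below 35, the project is cancelled, contributions are refunded, and the deviator ends with 29, which is less than 29 − 5 + 26 = 50. Contributing more than 5 just wastes the excess. So contributing exactly 5 is a best response.
Each player's payoff: 29 − 5 + 26 = 50.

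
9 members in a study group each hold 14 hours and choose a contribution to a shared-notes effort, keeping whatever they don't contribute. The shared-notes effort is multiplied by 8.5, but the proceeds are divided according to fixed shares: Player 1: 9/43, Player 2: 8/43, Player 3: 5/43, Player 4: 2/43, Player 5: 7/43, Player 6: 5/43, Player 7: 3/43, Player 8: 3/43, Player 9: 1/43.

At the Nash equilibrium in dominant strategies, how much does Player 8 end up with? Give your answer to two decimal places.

Each unit j contributes comes back to j as 8.5 × (j's share), so j prefers to contribute only if that share exceeds 1/8.5 = 0.1176; otherwise keeping the unit dominates.
Player 1, Player 2 and Player 5 are above the threshold, contributing 14 each; the remaining 6 contribute 0. Total contributed: 42.
Player 8 keeps 14 and receives 8.5 × 42 × 3/43 = 24.91 from the shared-notes effort, for a payoff of 38.91.

38.91 hours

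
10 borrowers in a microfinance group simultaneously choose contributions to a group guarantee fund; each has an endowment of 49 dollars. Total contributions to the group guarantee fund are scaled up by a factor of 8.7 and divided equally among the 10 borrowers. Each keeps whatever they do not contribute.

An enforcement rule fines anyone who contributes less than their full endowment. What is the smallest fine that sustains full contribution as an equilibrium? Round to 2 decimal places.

6.37 dollars

Given the others contribute fully, the best deviation is to contribute 0 (any partial contribution still incurs the fine and gives up units whose private return 0.8700 is below 1).
Deviating from 49 to 0 saves 49 dollars but forfeits the deviator's share of the drop in the group guarantee fund: 8.7/10 × 49 = 42.63.
So the deviation gain is 49 − 42.63 = 6.37, and the fine must be at least 6.37 dollars to wipe it out.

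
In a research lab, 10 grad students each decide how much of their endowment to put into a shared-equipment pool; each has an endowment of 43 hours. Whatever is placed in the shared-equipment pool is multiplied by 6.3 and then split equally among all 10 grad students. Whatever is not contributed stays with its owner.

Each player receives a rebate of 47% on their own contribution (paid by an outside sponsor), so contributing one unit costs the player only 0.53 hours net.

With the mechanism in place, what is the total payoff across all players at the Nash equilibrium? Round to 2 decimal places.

The effective private return per unit is now (6.3/10) / 0.53 = 1.1887 > 1, so every player's dominant strategy flips to full contribution.
At the Nash equilibrium everyone contributes 43. Group total payoff = 10 × (43 × 0.47 + 6.3 × 43) = 2911.10.

2911.10 hours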